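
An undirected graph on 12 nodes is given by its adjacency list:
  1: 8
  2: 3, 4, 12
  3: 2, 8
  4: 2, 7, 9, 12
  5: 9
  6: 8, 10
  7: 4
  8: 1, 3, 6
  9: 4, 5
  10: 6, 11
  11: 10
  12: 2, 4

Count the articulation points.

7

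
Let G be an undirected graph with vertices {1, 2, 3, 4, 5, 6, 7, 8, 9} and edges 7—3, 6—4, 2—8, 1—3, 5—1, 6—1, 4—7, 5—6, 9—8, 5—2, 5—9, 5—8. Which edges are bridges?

The edges on the cycle 5-6-4-7-3-1-5 are not bridges since each lies on that cycle.
Every edge lies on some cycle, so there are no bridges.

none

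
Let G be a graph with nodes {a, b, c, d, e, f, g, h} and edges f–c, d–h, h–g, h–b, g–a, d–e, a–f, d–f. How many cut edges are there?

The edges on the cycle d-h-g-a-f-d are not bridges since each lies on that cycle.
But removing h–b disconnects h from b; removing f–c disconnects f from c; removing d–e disconnects d from e — these are bridges.
That makes 3 bridges.

3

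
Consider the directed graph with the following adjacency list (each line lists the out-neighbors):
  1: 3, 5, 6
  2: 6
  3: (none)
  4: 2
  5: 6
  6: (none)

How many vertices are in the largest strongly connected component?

1

{2} is an SCC by itself.
{1} is an SCC by itself.
{6} is an SCC by itself.
{3} is an SCC by itself.
{4} is an SCC by itself.
(and 1 more singleton SCC)
The largest has 1 vertex.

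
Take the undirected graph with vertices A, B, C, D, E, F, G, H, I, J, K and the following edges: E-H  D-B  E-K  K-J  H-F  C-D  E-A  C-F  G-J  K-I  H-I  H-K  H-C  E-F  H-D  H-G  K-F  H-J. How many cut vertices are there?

Removing D increases the component count from 1 to 2, so D is a cut vertex.
Removing E increases the component count from 1 to 2, so E is a cut vertex.
By contrast removing A leaves 1 component; it is not a cut vertex. No other vertex is a cut vertex either.

2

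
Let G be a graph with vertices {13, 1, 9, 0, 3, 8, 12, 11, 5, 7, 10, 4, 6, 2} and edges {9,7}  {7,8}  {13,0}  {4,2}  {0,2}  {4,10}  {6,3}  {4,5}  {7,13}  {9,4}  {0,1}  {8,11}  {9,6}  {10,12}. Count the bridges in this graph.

8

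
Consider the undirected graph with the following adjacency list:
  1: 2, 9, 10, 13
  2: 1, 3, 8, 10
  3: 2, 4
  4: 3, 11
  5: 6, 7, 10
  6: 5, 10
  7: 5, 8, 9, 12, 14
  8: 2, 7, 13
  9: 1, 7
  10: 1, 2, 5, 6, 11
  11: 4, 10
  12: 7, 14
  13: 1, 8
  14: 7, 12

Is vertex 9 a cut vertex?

No

Deleting 9 leaves 1 component (was 1) (its neighbors 1, 7 remain connected to each other), so 9 is not a cut vertex.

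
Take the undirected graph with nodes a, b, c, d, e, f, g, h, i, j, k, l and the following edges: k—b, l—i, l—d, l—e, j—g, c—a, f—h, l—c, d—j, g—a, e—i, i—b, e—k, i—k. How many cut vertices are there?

Removing l increases the component count from 2 to 3, so l is a cut vertex.
By contrast removing a leaves 2 components; it is not a cut vertex. No other vertex is a cut vertex either.

1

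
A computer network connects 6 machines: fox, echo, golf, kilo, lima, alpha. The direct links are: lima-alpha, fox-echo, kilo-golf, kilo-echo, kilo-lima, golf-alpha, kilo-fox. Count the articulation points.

Removing kilo increases the component count from 1 to 2, so kilo is a cut vertex.
By contrast removing echo leaves 1 component; it is not a cut vertex. No other vertex is a cut vertex either.

1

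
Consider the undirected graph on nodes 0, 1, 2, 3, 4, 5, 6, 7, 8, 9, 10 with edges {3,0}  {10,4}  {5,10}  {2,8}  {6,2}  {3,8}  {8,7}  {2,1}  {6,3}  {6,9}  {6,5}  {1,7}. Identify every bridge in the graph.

The edges on the cycle 6-2-1-7-8-3-6 are not bridges since each lies on that cycle.
But removing 9-6 disconnects 9 from 6; removing 5-6 disconnects 5 from 6; removing 10-5 disconnects 10 from 5; removing 10-4 disconnects 10 from 4 — these are bridges.
In total 5 edges are bridges.

0-3, 10-4, 10-5, 5-6, 6-9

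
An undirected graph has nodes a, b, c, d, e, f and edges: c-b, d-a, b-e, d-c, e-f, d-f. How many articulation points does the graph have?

1

Removing d increases the component count from 1 to 2, so d is a cut vertex.
By contrast removing b leaves 1 component; it is not a cut vertex. No other vertex is a cut vertex either.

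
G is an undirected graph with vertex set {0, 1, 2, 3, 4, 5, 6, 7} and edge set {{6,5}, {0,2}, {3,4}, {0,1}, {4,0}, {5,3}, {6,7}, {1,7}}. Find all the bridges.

0-2

The edges on the cycle 6-5-3-4-0-1-7-6 are not bridges since each lies on that cycle.
But removing 0 - 2 disconnects 0 from 2 — this is a bridge.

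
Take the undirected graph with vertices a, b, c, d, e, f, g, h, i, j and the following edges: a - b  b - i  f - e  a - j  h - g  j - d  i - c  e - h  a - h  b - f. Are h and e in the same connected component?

From h we can reach a, b, c, d, e, f, g, h, i, j, which includes e.

Yes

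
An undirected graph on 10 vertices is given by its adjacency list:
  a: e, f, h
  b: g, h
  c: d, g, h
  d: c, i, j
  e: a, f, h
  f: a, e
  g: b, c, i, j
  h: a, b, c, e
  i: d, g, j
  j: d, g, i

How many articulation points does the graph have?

Removing h increases the component count from 1 to 2, so h is a cut vertex.
By contrast removing i leaves 1 component; it is not a cut vertex. No other vertex is a cut vertex either.

1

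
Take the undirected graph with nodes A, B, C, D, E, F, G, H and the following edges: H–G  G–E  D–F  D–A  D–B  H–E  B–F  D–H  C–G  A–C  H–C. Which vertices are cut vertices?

D

Removing D increases the component count from 1 to 2, so D is a cut vertex.
By contrast removing B leaves 1 component; it is not a cut vertex. No other vertex is a cut vertex either.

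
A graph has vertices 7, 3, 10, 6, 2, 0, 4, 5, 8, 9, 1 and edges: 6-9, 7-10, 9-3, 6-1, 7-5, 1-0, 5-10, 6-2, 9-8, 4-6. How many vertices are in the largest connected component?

Starting from 5 we can reach 5, 7, 10. That is one component of size 3.
Starting from 0 we can reach 0, 1, 2, 3, 4, 6, 8, 9. That is one component of size 8.
The largest has 8 vertices.

8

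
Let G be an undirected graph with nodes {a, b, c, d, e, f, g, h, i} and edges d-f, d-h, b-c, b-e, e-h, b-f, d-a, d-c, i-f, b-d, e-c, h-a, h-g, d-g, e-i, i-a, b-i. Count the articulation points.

0

Removing g, for instance, still leaves 1 component. No single vertex removal increases the component count — the graph has no articulation points.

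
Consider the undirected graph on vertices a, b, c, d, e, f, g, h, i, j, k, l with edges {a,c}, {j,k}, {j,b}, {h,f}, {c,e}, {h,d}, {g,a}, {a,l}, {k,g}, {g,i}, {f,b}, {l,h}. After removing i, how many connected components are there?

1

With i gone, the remaining components are: {a, b, c, d, e, f, g, h, j, k, l}.
That is 1 component.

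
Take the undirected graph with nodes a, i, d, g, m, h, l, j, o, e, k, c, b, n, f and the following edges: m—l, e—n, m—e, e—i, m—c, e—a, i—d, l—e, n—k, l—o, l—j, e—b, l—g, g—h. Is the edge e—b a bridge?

Removing e—b leaves no path between e and b: the component count goes from 2 to 3. So it is a bridge.

Yes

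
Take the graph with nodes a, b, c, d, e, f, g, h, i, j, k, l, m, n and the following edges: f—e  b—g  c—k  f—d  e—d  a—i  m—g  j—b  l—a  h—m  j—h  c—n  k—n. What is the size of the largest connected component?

5

Starting from a we can reach a, i, l. That is one component of size 3.
Starting from c we can reach c, k, n. That is one component of size 3.
Starting from d we can reach d, e, f. That is one component of size 3.
Starting from b we can reach b, g, h, j, m. That is one component of size 5.
The largest has 5 vertices.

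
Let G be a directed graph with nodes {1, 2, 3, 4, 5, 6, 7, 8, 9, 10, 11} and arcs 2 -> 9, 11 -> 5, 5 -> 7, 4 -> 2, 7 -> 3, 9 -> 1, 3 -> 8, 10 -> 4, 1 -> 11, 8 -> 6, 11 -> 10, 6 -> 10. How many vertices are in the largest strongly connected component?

11

{1, 2, 3, 4, 5, 6, 7, 8, 9, 10, 11} are all mutually reachable — one SCC of size 11.
The largest has 11 vertices.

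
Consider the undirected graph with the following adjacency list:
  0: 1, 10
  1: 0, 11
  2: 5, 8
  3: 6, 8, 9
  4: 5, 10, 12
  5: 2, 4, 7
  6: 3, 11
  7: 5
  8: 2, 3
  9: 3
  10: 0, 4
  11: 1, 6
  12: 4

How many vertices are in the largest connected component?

Starting from 0 we can reach 0, 1, 2, 3, 4, 5, 6, 7, 8, 9, 10, 11, 12. That is one component of size 13.
The largest has 13 vertices.

13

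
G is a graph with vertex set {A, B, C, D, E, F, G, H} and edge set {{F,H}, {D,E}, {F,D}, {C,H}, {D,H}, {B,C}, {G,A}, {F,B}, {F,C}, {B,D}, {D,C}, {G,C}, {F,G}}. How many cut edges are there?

2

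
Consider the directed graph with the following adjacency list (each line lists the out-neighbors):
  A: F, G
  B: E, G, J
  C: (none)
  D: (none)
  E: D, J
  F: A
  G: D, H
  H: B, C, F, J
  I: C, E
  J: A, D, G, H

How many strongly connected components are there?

{A, B, E, F, G, H, J} are all mutually reachable — one SCC of size 7.
{D} is an SCC by itself.
{C} is an SCC by itself.
{I} is an SCC by itself.
That gives 4 strongly connected components.

4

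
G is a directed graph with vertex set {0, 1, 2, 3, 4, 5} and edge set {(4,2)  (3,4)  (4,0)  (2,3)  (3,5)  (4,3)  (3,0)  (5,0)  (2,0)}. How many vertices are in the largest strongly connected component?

3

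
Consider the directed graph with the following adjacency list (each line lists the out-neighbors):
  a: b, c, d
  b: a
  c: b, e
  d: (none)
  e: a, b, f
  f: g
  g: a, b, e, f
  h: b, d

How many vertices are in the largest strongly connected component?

{a, b, c, e, f, g} are all mutually reachable — one SCC of size 6.
{d} is an SCC by itself.
{h} is an SCC by itself.
The largest has 6 vertices.

6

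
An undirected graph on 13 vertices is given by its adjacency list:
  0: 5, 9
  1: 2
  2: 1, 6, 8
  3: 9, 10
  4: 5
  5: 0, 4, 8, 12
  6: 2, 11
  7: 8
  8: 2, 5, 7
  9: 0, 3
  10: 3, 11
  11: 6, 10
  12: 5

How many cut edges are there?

The edges on the cycle 5-8-2-6-11-10-3-9-0-5 are not bridges since each lies on that cycle.
But removing 8-7 disconnects 8 from 7; removing 5-4 disconnects 5 from 4; removing 2-1 disconnects 2 from 1; removing 5-12 disconnects 5 from 12 — these are bridges.
That makes 4 bridges.

4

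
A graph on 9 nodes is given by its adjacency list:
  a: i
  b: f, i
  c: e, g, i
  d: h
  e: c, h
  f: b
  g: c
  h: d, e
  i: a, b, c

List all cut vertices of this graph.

Removing b increases the component count from 1 to 2, so b is a cut vertex.
Removing c increases the component count from 1 to 3, so c is a cut vertex.
Removing e increases the component count from 1 to 2, so e is a cut vertex.
Likewise h, i are cut vertices.
By contrast removing a leaves 1 component; it is not a cut vertex. No other vertex is a cut vertex either.

b, c, e, h, i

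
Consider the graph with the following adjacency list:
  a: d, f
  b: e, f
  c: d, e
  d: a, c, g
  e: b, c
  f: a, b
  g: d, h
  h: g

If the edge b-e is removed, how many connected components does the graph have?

b and e are still connected via b-f-a-d-c-e, so the component count stays at 1.

1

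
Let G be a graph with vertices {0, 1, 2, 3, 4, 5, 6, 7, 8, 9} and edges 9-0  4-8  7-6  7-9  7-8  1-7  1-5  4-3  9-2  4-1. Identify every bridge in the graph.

The edges on the cycle 4-1-7-8-4 are not bridges since each lies on that cycle.
But removing 0-9 disconnects 0 from 9; removing 7-9 disconnects 7 from 9; removing 7-6 disconnects 7 from 6; removing 1-5 disconnects 1 from 5 — these are bridges.
In total 6 edges are bridges.

0-9, 1-5, 2-9, 3-4, 6-7, 7-9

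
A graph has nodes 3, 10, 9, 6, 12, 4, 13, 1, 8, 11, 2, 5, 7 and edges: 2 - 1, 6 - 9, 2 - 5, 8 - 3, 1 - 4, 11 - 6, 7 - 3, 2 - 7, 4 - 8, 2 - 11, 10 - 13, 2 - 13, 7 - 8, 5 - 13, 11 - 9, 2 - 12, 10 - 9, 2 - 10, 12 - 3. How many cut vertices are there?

1

Removing 2 increases the component count from 1 to 2, so 2 is a cut vertex.
By contrast removing 11 leaves 1 component; it is not a cut vertex. No other vertex is a cut vertex either.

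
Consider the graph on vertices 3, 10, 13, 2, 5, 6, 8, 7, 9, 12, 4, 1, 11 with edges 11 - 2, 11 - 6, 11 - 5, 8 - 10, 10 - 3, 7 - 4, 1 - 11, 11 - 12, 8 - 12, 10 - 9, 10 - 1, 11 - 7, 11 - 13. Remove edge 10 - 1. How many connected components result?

1

10 and 1 are still connected via 10-8-12-11-1, so the component count stays at 1.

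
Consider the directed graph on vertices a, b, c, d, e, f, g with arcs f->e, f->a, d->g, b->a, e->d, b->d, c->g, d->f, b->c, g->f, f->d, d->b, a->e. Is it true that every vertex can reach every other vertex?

Yes

From a we can reach every vertex (a, b, c, d, e, f, g), and every vertex can reach a (a, b, c, d, e, f, g). So the whole graph is one strongly connected component.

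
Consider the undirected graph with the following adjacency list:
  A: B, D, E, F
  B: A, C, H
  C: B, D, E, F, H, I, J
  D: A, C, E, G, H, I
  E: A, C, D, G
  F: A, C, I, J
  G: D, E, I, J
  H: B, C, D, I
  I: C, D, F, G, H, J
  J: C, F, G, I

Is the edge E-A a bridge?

No

After removing E-A, the path E-D-A still connects them, so the edge is not a bridge.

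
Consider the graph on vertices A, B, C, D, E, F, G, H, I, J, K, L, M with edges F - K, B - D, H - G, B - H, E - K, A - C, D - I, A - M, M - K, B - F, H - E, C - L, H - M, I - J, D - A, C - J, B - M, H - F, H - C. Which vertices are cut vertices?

Removing C increases the component count from 1 to 2, so C is a cut vertex.
Removing H increases the component count from 1 to 2, so H is a cut vertex.
By contrast removing A leaves 1 component; it is not a cut vertex. No other vertex is a cut vertex either.

C, H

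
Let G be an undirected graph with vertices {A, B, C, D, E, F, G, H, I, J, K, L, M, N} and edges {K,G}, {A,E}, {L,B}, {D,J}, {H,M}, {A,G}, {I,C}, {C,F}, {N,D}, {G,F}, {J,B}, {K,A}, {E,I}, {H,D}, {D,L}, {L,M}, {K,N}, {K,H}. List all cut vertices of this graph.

Removing K increases the component count from 1 to 2, so K is a cut vertex.
By contrast removing G leaves 1 component; it is not a cut vertex. No other vertex is a cut vertex either.

K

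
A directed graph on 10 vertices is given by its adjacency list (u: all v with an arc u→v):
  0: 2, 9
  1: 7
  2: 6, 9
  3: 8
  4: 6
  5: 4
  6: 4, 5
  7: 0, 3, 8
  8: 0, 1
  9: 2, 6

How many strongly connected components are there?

4

{1, 3, 7, 8} are all mutually reachable — one SCC of size 4.
{4, 5, 6} are all mutually reachable — one SCC of size 3.
{2, 9} are all mutually reachable — one SCC of size 2.
{0} is an SCC by itself.
That gives 4 strongly connected components.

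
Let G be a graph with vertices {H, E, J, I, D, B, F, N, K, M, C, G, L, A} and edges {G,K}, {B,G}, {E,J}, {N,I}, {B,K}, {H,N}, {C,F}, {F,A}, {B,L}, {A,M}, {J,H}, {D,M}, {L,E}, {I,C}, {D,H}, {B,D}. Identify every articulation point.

Removing B increases the component count from 1 to 2, so B is a cut vertex.
By contrast removing N leaves 1 component; it is not a cut vertex. No other vertex is a cut vertex either.

B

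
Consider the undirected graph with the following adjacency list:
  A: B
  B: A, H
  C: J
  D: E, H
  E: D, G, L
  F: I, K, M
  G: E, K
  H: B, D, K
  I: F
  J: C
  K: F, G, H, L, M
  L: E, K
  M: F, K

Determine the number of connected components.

Starting from C we can reach C, J. That is one component of size 2.
Starting from A we can reach A, B, D, E, F, G, H, I, K, L, M. That is one component of size 11.
Total: 2 components.

2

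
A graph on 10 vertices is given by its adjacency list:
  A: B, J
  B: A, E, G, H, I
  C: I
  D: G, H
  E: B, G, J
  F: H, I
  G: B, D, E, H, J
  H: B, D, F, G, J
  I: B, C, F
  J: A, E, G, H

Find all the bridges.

The edges on the cycle F-I-B-E-J-H-F are not bridges since each lies on that cycle.
But removing I-C disconnects I from C — this is a bridge.

C-I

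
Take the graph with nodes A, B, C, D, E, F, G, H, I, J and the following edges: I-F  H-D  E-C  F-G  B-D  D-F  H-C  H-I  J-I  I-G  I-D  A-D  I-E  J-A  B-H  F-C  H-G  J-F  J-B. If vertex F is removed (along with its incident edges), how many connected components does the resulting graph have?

1

With F gone, the remaining components are: {A, B, C, D, E, G, H, I, J}.
That is 1 component.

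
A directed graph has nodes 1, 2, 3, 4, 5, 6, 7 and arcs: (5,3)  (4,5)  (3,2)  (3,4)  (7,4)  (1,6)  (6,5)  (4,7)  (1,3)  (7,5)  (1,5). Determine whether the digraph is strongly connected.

No

There is no directed path from 7 to 6, so the graph is not strongly connected.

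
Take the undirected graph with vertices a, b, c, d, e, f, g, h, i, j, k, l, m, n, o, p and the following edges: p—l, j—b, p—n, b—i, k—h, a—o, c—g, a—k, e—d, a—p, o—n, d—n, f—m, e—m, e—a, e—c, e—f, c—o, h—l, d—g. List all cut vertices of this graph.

Removing b increases the component count from 2 to 3, so b is a cut vertex.
Removing e increases the component count from 2 to 3, so e is a cut vertex.
By contrast removing o leaves 2 components; it is not a cut vertex. No other vertex is a cut vertex either.

b, e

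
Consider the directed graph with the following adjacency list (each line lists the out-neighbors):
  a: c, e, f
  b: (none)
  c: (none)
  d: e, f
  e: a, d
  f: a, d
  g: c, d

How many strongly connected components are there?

4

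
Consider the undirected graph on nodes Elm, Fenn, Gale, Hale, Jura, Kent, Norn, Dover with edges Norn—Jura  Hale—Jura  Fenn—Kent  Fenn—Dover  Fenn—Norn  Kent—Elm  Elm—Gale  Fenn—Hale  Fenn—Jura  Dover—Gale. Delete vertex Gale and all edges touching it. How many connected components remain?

With Gale gone, the remaining components are: {Elm, Fenn, Hale, Jura, Kent, Norn, Dover}.
That is 1 component.

1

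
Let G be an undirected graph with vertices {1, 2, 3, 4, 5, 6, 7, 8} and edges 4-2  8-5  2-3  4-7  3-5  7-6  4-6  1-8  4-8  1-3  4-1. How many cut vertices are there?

1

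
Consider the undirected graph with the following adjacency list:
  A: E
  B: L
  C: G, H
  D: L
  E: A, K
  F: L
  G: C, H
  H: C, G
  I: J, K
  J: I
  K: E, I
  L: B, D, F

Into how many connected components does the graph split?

3

Starting from C we can reach C, G, H. That is one component of size 3.
Starting from B we can reach B, D, F, L. That is one component of size 4.
Starting from A we can reach A, E, I, J, K. That is one component of size 5.
Total: 3 components.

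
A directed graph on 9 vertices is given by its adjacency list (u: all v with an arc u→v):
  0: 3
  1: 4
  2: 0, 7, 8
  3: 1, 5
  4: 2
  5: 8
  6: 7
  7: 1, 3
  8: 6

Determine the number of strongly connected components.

{0, 1, 2, 3, 4, 5, 6, 7, 8} are all mutually reachable — one SCC of size 9.
That gives 1 strongly connected component.

1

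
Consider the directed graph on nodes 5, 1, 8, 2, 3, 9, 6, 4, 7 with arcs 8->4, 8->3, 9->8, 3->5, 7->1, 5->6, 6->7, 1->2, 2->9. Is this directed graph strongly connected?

There is no directed path from 4 to 2, so the graph is not strongly connected.

No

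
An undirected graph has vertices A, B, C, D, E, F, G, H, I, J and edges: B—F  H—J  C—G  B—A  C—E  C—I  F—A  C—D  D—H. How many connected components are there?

2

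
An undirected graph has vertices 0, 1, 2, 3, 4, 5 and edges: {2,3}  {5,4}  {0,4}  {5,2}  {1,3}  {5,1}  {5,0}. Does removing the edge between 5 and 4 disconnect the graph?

After removing 5 - 4, the path 5-0-4 still connects them, so the edge is not a bridge.

No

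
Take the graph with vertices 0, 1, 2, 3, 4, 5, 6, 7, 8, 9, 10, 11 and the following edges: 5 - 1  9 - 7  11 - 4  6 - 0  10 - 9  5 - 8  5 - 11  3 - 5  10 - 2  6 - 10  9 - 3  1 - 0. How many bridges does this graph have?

5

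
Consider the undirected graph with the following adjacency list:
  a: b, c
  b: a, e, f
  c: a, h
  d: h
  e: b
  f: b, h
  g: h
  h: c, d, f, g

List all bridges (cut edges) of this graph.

The edges on the cycle f-b-a-c-h-f are not bridges since each lies on that cycle.
But removing b-e disconnects b from e; removing h-g disconnects h from g; removing h-d disconnects h from d — these are bridges.

b-e, d-h, g-h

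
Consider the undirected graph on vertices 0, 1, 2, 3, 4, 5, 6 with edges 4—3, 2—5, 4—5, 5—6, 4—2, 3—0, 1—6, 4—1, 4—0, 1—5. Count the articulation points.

1

Removing 4 increases the component count from 1 to 2, so 4 is a cut vertex.
By contrast removing 6 leaves 1 component; it is not a cut vertex. No other vertex is a cut vertex either.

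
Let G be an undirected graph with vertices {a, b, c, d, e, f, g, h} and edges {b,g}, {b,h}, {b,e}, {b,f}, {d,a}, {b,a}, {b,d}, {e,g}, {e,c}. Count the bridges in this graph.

3

The edges on the cycle b-e-g-b are not bridges since each lies on that cycle.
But removing f-b disconnects f from b; removing b-h disconnects b from h; removing c-e disconnects c from e — these are bridges.
That makes 3 bridges.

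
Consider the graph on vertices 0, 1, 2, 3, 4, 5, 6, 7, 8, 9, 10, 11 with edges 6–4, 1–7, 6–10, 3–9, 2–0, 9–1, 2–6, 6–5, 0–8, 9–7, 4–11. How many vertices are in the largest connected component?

8

Starting from 1 we can reach 1, 3, 7, 9. That is one component of size 4.
Starting from 0 we can reach 0, 2, 4, 5, 6, 8, 10, 11. That is one component of size 8.
The largest has 8 vertices.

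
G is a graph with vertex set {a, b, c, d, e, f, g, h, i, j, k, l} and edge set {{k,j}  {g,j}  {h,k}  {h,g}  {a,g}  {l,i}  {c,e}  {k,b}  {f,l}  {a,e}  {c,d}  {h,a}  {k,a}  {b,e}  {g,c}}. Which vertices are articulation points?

Removing c increases the component count from 2 to 3, so c is a cut vertex.
Removing l increases the component count from 2 to 3, so l is a cut vertex.
By contrast removing f leaves 2 components; it is not a cut vertex. No other vertex is a cut vertex either.

c, l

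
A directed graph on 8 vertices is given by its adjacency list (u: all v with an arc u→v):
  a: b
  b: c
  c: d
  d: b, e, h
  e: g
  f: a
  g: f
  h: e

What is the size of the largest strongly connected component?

8

{a, b, c, d, e, f, g, h} are all mutually reachable — one SCC of size 8.
The largest has 8 vertices.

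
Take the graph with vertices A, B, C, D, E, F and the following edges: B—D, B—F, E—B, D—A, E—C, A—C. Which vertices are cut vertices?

Removing B increases the component count from 1 to 2, so B is a cut vertex.
By contrast removing A leaves 1 component; it is not a cut vertex. No other vertex is a cut vertex either.

B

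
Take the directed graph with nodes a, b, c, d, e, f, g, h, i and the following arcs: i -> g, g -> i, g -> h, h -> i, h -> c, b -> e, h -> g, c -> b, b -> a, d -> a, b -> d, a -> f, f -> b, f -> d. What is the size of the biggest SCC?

{a, b, d, f} are all mutually reachable — one SCC of size 4.
{g, h, i} are all mutually reachable — one SCC of size 3.
{e} is an SCC by itself.
{c} is an SCC by itself.
The largest has 4 vertices.

4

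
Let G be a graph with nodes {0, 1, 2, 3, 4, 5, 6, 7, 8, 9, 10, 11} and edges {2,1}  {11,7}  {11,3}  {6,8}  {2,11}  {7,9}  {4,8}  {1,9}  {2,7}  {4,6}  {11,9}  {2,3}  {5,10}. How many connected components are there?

4

0 is isolated — a component by itself.
Starting from 5 we can reach 5, 10. That is one component of size 2.
Starting from 4 we can reach 4, 6, 8. That is one component of size 3.
Starting from 1 we can reach 1, 2, 3, 7, 9, 11. That is one component of size 6.
Total: 4 components.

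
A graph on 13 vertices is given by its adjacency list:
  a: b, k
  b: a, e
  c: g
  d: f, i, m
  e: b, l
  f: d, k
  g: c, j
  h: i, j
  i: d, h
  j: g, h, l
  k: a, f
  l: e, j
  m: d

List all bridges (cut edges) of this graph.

The edges on the cycle j-l-e-b-a-k-f-d-i-h-j are not bridges since each lies on that cycle.
But removing m-d disconnects m from d; removing g-c disconnects g from c; removing j-g disconnects j from g — these are bridges.

c-g, d-m, g-j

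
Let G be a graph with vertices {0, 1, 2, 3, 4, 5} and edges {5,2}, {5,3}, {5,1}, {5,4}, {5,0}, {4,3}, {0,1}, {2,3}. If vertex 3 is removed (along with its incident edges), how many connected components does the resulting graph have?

With 3 gone, the remaining components are: {0, 1, 2, 4, 5}.
That is 1 component.

1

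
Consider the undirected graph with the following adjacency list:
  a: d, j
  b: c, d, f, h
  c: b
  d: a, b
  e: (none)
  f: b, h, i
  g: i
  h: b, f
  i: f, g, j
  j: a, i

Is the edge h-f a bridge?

No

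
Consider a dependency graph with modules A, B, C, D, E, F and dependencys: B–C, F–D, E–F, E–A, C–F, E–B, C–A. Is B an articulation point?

No

Deleting B leaves 1 component (was 1) (its neighbors C, E remain connected to each other), so B is not a cut vertex.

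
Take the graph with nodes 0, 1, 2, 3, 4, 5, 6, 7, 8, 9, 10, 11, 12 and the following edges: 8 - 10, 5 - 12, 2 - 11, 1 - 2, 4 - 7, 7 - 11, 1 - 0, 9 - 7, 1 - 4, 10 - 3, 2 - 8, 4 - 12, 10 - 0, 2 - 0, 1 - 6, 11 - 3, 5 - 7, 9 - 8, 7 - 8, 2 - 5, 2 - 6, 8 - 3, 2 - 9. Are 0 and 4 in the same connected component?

Yes

From 0 we can reach 0, 1, 2, 3, 4, 5, 6, 7, 8, 9, 10, 11, 12, which includes 4.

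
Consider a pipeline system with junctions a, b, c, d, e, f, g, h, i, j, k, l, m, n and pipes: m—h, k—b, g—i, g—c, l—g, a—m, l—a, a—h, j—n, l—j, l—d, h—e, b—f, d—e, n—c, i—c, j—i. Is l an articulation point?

Deleting l raises the number of components from 2 to 3, so l is a cut vertex.

Yes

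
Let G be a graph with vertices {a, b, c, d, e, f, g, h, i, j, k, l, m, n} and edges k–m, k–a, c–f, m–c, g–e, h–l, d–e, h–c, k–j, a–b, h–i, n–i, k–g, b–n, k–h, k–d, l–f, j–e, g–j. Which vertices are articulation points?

Removing k increases the component count from 1 to 2, so k is a cut vertex.
By contrast removing i leaves 1 component; it is not a cut vertex. No other vertex is a cut vertex either.

k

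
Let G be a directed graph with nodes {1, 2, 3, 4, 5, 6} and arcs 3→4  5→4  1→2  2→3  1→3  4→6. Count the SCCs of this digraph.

6

{2} is an SCC by itself.
{4} is an SCC by itself.
{6} is an SCC by itself.
{3} is an SCC by itself.
{1} is an SCC by itself.
(and 1 more singleton SCC)
That gives 6 strongly connected components.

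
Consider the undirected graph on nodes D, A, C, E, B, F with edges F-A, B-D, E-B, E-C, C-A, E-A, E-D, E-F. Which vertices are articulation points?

E

Removing E increases the component count from 1 to 2, so E is a cut vertex.
By contrast removing B leaves 1 component; it is not a cut vertex. No other vertex is a cut vertex either.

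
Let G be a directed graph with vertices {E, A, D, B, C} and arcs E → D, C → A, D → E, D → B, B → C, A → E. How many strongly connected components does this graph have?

1

{A, B, C, D, E} are all mutually reachable — one SCC of size 5.
That gives 1 strongly connected component.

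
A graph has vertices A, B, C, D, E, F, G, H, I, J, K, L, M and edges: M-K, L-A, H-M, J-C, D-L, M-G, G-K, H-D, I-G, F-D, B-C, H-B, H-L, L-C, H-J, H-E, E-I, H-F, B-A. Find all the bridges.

The edges on the cycle H-J-C-B-H are not bridges since each lies on that cycle.
Every edge lies on some cycle, so there are no bridges.

none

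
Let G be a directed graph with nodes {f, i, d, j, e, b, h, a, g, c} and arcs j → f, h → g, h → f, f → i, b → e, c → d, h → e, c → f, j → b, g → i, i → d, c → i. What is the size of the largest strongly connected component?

{a} is an SCC by itself.
{g} is an SCC by itself.
{h} is an SCC by itself.
{e} is an SCC by itself.
{i} is an SCC by itself.
(and 5 more singleton SCCs)
The largest has 1 vertex.

1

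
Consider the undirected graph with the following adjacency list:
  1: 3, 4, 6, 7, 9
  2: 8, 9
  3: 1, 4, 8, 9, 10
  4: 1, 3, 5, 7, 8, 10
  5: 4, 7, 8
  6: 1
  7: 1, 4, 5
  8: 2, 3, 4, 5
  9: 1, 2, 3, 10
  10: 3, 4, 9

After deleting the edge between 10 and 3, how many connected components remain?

10 and 3 are still connected via 10-4-3, so the component count stays at 1.

1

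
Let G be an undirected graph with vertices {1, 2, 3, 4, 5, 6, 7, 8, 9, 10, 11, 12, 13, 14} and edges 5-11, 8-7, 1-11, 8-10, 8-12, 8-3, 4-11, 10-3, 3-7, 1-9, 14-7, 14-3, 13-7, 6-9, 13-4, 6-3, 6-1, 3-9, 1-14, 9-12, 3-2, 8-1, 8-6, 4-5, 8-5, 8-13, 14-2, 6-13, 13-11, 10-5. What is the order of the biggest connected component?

14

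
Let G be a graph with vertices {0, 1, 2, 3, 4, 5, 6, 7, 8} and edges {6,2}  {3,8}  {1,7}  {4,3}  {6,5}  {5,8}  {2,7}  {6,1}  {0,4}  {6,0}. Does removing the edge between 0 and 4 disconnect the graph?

After removing 0–4, the path 0-6-5-8-3-4 still connects them, so the edge is not a bridge.

No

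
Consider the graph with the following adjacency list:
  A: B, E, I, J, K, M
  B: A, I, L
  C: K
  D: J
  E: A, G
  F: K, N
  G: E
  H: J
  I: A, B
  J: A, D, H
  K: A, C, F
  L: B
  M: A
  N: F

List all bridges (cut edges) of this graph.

A-E, A-J, A-K, A-M, B-L, C-K, D-J, E-G, F-K, F-N, H-J

The edges on the cycle I-B-A-I are not bridges since each lies on that cycle.
But removing K-F disconnects K from F; removing B-L disconnects B from L; removing A-K disconnects A from K; removing A-E disconnects A from E — these are bridges.
In total 11 edges are bridges.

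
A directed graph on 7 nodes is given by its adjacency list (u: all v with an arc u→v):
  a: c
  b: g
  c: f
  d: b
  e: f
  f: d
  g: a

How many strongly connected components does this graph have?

2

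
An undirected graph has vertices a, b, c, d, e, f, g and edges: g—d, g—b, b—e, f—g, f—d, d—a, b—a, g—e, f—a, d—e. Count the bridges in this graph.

The edges on the cycle g-b-e-g are not bridges since each lies on that cycle.
Every edge lies on some cycle, so there are no bridges.

0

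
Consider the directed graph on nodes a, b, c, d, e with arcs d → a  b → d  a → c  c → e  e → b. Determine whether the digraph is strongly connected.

From e we can reach every vertex (a, b, c, d, e), and every vertex can reach e (a, b, c, d, e). So the whole graph is one strongly connected component.

Yes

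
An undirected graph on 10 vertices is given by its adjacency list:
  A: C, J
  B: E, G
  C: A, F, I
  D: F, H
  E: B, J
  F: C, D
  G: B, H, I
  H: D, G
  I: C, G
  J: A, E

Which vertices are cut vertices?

Removing E, for instance, still leaves 1 component. No single vertex removal increases the component count — the graph has no articulation points.

none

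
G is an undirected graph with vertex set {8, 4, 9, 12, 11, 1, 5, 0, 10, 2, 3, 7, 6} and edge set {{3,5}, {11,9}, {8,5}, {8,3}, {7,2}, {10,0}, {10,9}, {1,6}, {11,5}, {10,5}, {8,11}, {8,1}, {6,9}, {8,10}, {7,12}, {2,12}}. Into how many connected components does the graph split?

3

4 is isolated — a component by itself.
Starting from 2 we can reach 2, 7, 12. That is one component of size 3.
Starting from 0 we can reach 0, 1, 3, 5, 6, 8, 9, 10, 11. That is one component of size 9.
Total: 3 components.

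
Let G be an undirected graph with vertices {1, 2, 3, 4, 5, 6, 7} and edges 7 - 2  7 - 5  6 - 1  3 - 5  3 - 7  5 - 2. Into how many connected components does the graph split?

3

4 is isolated — a component by itself.
Starting from 1 we can reach 1, 6. That is one component of size 2.
Starting from 2 we can reach 2, 3, 5, 7. That is one component of size 4.
Total: 3 components.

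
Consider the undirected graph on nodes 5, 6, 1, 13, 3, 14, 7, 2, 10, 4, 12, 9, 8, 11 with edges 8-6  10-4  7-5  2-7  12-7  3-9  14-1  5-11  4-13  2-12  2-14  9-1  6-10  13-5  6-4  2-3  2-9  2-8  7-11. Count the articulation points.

1

Removing 2 increases the component count from 1 to 2, so 2 is a cut vertex.
By contrast removing 8 leaves 1 component; it is not a cut vertex. No other vertex is a cut vertex either.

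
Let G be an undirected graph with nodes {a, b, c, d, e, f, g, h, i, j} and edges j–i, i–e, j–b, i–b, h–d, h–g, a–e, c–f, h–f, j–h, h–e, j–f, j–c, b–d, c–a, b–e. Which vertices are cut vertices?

Removing h increases the component count from 1 to 2, so h is a cut vertex.
By contrast removing e leaves 1 component; it is not a cut vertex. No other vertex is a cut vertex either.

h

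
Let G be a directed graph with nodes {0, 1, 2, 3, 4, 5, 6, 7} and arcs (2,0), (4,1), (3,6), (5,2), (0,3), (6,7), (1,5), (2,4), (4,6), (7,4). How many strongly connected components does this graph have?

{0, 1, 2, 3, 4, 5, 6, 7} are all mutually reachable — one SCC of size 8.
That gives 1 strongly connected component.

1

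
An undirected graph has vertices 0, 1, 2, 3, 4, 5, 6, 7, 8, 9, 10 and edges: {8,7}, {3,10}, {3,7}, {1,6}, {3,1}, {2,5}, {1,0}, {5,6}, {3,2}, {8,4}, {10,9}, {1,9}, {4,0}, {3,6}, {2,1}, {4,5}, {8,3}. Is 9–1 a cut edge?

After removing 9–1, the path 9-10-3-1 still connects them, so the edge is not a bridge.

No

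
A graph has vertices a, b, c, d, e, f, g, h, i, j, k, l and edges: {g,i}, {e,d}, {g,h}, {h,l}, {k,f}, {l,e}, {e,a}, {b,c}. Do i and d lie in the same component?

Yes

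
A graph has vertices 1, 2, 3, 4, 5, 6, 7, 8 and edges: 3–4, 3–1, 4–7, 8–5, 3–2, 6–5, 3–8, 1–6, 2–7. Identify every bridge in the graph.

The edges on the cycle 3-2-7-4-3 are not bridges since each lies on that cycle.
Every edge lies on some cycle, so there are no bridges.

none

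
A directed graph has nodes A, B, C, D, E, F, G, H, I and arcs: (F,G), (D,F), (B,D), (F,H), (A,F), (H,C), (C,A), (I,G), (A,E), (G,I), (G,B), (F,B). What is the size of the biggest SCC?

8

{A, B, C, D, F, G, H, I} are all mutually reachable — one SCC of size 8.
{E} is an SCC by itself.
The largest has 8 vertices.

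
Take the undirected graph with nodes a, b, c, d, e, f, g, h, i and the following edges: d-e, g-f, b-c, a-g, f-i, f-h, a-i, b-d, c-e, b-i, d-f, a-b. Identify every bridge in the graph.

The edges on the cycle a-g-f-d-b-a are not bridges since each lies on that cycle.
But removing h-f disconnects h from f — this is a bridge.

f-h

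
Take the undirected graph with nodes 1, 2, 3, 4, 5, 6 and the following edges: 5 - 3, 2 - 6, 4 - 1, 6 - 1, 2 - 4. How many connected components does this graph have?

Starting from 3 we can reach 3, 5. That is one component of size 2.
Starting from 1 we can reach 1, 2, 4, 6. That is one component of size 4.
Total: 2 components.

2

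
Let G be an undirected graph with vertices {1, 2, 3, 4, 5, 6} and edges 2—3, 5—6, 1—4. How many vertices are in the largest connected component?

Starting from 5 we can reach 5, 6. That is one component of size 2.
Starting from 2 we can reach 2, 3. That is one component of size 2.
Starting from 1 we can reach 1, 4. That is one component of size 2.
The largest has 2 vertices.

2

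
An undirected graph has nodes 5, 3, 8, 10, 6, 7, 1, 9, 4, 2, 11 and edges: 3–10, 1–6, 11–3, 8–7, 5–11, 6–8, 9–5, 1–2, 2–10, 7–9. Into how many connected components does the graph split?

2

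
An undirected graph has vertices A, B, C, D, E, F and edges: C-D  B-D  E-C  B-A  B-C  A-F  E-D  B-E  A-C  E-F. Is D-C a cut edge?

No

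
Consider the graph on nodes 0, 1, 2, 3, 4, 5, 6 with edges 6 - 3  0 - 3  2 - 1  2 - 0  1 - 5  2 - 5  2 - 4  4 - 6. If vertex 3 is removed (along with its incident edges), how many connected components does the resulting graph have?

1

With 3 gone, the remaining components are: {0, 1, 2, 4, 5, 6}.
That is 1 component.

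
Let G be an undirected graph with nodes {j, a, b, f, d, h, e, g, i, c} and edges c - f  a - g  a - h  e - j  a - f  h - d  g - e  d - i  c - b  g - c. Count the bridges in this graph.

6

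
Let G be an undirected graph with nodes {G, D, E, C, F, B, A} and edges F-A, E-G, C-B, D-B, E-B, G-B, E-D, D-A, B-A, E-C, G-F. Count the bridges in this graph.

0

The edges on the cycle E-G-F-A-B-E are not bridges since each lies on that cycle.
Every edge lies on some cycle, so there are no bridges.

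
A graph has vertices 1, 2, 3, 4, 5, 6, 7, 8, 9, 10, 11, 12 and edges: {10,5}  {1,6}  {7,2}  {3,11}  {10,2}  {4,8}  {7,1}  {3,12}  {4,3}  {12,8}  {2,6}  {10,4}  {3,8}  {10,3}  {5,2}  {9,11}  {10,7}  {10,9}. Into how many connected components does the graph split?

1

Starting from 1 we can reach 1, 2, 3, 4, 5, 6, 7, 8, 9, 10, 11, 12. That is one component of size 12.
Total: 1 component.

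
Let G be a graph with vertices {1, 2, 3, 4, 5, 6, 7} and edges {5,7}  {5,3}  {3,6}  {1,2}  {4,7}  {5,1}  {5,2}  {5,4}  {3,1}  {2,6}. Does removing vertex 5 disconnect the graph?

Yes

Deleting 5 raises the number of components from 1 to 2, so 5 is a cut vertex.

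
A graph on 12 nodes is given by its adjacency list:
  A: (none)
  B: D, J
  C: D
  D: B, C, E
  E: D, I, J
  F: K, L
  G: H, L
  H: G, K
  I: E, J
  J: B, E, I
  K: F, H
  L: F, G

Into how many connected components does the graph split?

A is isolated — a component by itself.
Starting from F we can reach F, G, H, K, L. That is one component of size 5.
Starting from B we can reach B, C, D, E, I, J. That is one component of size 6.
Total: 3 components.

3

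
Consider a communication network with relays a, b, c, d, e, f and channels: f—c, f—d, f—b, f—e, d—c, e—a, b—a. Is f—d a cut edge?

No

After removing f—d, the path f-c-d still connects them, so the edge is not a bridge.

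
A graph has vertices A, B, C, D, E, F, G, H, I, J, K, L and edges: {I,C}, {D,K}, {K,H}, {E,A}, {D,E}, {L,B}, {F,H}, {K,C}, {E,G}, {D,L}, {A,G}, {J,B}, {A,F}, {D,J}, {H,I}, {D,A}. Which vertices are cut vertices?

Removing D increases the component count from 1 to 2, so D is a cut vertex.
By contrast removing L leaves 1 component; it is not a cut vertex. No other vertex is a cut vertex either.

D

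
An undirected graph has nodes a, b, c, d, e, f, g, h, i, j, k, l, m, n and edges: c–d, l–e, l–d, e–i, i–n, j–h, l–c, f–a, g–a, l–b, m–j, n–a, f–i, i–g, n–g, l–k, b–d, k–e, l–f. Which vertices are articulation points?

Removing j increases the component count from 2 to 3, so j is a cut vertex.
Removing l increases the component count from 2 to 3, so l is a cut vertex.
By contrast removing e leaves 2 components; it is not a cut vertex. No other vertex is a cut vertex either.

j, l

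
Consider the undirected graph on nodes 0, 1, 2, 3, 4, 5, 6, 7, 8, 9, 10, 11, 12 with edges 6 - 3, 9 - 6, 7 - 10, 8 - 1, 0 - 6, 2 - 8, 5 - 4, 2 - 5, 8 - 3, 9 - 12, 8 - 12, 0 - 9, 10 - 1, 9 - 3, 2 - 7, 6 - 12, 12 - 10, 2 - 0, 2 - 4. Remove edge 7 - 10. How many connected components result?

2

7 and 10 are still connected via 7-2-8-12-10, so the component count stays at 2.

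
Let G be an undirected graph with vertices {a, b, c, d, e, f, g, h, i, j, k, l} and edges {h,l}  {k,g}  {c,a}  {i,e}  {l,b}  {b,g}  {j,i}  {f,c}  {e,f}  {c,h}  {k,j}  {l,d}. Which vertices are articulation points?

c, l

Removing c increases the component count from 1 to 2, so c is a cut vertex.
Removing l increases the component count from 1 to 2, so l is a cut vertex.
By contrast removing f leaves 1 component; it is not a cut vertex. No other vertex is a cut vertex either.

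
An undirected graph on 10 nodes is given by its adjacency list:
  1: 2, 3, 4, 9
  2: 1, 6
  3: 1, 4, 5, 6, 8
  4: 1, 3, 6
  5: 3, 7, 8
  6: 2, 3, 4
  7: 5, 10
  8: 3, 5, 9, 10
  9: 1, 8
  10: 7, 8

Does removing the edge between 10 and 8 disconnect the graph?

After removing 10-8, the path 10-7-5-8 still connects them, so the edge is not a bridge.

No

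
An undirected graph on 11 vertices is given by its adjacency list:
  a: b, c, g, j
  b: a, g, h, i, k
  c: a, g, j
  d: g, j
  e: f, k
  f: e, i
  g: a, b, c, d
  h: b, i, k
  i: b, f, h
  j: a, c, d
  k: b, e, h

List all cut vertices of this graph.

b

Removing b increases the component count from 1 to 2, so b is a cut vertex.
By contrast removing h leaves 1 component; it is not a cut vertex. No other vertex is a cut vertex either.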